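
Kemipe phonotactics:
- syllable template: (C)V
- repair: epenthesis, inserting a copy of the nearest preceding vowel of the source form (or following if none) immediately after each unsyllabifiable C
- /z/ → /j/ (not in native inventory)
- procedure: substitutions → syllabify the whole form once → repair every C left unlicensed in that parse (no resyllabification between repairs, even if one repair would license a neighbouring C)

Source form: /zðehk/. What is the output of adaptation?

Substitution: /z/ → /j/, giving /jðehk/.
Syllabifying with onset maximization leaves /j/, /h/, /k/ stranded (no codas are permitted; onsets are limited to one consonant).
Each unlicensed consonant becomes the onset of a new syllable: /j/ → /je/, /h/ → /he/, /k/ → /ke/.

jeðeheke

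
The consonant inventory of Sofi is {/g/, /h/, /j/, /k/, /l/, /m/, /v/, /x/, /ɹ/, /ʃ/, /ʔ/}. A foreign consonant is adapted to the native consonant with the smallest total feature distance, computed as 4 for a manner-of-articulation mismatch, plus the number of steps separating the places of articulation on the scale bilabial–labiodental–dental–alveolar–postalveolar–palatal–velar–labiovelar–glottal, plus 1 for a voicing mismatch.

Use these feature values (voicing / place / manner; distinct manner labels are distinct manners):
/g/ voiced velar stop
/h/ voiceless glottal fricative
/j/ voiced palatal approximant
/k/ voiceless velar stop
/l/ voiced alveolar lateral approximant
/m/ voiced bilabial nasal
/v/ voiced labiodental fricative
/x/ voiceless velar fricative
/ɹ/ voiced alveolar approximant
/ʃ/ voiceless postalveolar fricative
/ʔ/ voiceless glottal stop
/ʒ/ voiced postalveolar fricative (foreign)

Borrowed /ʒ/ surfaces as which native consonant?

ʃ

/ʃ/ is closest: same manner (fricative), place distance 0 (postalveolar→postalveolar), voicing differs (+1); total 1. Next closest is /v/ at distance 3.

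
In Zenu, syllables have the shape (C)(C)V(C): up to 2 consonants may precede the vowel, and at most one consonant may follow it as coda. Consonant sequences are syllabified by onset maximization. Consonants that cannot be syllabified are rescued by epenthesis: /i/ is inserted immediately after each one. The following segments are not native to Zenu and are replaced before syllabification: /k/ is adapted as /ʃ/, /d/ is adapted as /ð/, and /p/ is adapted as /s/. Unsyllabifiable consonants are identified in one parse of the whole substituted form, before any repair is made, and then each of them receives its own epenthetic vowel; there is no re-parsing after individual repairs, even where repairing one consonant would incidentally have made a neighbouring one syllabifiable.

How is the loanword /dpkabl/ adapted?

Substitution: /d/ → /ð/, /p/ → /s/, /k/ → /ʃ/, giving /ðsʃabl/.
Syllabifying with onset maximization leaves /ð/, /l/ stranded (at most one coda consonant is licensed; onsets may contain at most 2 consonants).
Each unlicensed consonant becomes the onset of a new syllable: /ð/ → /ði/, /l/ → /li/.

ðisʃabli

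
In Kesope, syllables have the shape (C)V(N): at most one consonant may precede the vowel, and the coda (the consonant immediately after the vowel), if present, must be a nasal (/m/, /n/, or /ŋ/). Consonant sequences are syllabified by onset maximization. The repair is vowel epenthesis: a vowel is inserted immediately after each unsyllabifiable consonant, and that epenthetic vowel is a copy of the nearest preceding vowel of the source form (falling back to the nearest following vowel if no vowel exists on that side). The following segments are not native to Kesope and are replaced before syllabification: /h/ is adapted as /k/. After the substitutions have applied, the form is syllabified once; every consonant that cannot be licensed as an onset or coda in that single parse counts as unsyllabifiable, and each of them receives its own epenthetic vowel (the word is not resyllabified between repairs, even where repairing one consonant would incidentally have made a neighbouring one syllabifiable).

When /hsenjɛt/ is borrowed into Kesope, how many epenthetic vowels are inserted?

After substitution the input is /ksenjɛt/.
The unsyllabifiable consonants are /k/, /t/; each receives one epenthetic vowel.

2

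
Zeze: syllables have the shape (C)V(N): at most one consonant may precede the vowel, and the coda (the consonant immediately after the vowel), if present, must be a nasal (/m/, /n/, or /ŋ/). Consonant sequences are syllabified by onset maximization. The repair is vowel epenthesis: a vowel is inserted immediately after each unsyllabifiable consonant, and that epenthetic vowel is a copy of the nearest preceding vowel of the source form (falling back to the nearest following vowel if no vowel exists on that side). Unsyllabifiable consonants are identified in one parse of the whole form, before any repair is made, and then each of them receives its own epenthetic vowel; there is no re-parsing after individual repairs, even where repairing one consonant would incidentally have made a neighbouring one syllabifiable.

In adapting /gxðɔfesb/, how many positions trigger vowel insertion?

The unsyllabifiable consonants are /g/, /x/, /s/, /b/; each receives one epenthetic vowel.

4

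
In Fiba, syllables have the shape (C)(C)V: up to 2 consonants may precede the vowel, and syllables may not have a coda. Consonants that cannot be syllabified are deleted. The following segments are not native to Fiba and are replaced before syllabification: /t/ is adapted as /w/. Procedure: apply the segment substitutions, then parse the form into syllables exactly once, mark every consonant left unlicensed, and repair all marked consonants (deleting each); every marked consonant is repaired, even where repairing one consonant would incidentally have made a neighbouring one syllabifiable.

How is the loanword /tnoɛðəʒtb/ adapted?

wnoɛðə

Substitution: /t/ → /w/, giving /wnoɛðəʒwb/.
Syllabifying with onset maximization leaves /ʒ/, /w/, /b/ stranded (no codas are permitted; onsets may contain at most 2 consonants).
Each unlicensed consonant is deleted: /ʒ/, /w/, /b/.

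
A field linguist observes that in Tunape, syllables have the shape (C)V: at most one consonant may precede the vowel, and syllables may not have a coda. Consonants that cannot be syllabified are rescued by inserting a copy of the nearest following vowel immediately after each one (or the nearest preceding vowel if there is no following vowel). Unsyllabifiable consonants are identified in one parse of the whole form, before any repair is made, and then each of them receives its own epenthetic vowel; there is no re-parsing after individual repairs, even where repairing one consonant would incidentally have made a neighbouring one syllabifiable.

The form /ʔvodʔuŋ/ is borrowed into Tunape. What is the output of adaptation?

ʔovoduʔuŋu

Syllabifying with onset maximization leaves /ʔ/, /d/, /ŋ/ stranded (no codas are permitted; onsets are limited to one consonant).
Each unlicensed consonant becomes the onset of a new syllable: /ʔ/ → /ʔo/, /d/ → /du/, /ŋ/ → /ŋu/.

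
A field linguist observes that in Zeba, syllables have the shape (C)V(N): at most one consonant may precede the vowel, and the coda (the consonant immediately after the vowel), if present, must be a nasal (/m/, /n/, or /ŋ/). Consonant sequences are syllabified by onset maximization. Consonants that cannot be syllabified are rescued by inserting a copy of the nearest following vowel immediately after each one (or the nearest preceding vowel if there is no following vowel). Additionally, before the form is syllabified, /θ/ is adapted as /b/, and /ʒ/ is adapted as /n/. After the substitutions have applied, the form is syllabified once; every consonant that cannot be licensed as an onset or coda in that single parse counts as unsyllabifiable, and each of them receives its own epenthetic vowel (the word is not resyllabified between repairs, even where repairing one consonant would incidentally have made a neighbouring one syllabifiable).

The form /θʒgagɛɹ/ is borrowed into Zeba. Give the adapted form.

banagagɛɹɛ

Substitution: /θ/ → /b/, /ʒ/ → /n/, giving /bngagɛɹ/.
Under (C)V(N), the unsyllabifiable consonants are /b/, /n/, /ɹ/ (only a nasal (/m/, /n/, or /ŋ/) is licensed in coda position; onsets are limited to one consonant).
Inserting the epenthetic vowel yields /b/ → /ba/, /n/ → /na/, /ɹ/ → /ɹɛ/.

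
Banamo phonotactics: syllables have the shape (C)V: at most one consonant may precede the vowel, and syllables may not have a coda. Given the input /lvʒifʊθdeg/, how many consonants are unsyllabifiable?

Syllabifying with onset maximization leaves /l/, /v/, /θ/, /g/ stranded (no codas are permitted; onsets are limited to one consonant).

4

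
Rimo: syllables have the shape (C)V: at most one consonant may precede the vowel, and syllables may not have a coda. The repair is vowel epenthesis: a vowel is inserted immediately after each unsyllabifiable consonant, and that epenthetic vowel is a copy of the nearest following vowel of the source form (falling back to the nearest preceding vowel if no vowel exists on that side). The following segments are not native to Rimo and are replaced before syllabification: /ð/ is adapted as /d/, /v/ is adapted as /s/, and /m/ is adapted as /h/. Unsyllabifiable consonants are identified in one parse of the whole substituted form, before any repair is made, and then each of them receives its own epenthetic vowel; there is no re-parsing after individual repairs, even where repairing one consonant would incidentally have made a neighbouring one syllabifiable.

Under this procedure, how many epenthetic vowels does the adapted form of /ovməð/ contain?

After substitution the input is /oshəd/.
The unsyllabifiable consonants are /s/, /d/; each receives one epenthetic vowel.

2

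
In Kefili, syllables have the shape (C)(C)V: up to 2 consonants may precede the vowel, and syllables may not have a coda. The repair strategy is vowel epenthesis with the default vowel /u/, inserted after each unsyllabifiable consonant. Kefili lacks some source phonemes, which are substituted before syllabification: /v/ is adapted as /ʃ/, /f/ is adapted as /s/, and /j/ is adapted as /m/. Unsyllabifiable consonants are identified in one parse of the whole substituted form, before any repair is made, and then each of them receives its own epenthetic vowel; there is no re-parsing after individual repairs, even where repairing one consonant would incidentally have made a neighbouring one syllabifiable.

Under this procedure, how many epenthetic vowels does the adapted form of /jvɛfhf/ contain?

3

After substitution the input is /mʃɛshs/.
The unsyllabifiable consonants are /s/, /h/, /s/; each receives one epenthetic vowel.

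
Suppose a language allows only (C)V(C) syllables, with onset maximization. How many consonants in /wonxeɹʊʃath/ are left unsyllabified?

Under (C)V(C), the unsyllabifiable consonants are /h/ (at most one coda consonant is licensed; onsets are limited to one consonant).

1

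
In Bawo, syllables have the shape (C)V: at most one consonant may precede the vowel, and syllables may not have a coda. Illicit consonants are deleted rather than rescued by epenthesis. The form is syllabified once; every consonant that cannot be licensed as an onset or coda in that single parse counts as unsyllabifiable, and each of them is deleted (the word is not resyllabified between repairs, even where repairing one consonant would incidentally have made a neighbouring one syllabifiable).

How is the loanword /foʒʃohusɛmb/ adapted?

foʃohusɛ

The consonants /ʒ/, /m/, /b/ cannot be parsed into a legal (C)V syllable (no codas are permitted; onsets are limited to one consonant).
Deletion applies to /ʒ/, /m/, /b/.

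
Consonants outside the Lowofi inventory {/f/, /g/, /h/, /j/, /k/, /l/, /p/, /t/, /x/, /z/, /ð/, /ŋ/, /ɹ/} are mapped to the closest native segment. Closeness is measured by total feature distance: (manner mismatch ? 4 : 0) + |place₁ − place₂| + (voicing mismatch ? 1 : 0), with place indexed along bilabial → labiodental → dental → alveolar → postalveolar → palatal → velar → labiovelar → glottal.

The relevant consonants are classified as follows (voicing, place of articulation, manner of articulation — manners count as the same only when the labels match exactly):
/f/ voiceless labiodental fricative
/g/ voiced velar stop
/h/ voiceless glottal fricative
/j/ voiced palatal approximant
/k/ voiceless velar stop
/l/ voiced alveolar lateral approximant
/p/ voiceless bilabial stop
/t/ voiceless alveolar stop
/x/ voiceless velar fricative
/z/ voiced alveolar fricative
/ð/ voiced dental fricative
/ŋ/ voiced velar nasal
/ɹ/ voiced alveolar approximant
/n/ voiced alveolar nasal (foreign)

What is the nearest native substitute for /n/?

/ŋ/ is closest: same manner (nasal), place distance 3 (alveolar→velar), same voicing; total 3. Next closest is /l/ at distance 4.

ŋ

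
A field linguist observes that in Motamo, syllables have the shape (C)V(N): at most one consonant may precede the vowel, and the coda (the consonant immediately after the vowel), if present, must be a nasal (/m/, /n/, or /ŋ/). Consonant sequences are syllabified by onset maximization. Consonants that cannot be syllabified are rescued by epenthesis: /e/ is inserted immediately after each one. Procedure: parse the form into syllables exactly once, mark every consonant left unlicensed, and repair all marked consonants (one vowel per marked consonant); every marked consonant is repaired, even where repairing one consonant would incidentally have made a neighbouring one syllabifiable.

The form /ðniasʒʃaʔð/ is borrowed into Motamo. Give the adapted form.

The consonants /ð/, /s/, /ʒ/, /ʔ/, /ð/ cannot be parsed into a legal (C)V(N) syllable (only a nasal (/m/, /n/, or /ŋ/) is licensed in coda position; onsets are limited to one consonant).
Epenthesis after each stranded consonant: /ð/ → /ðe/, /s/ → /se/, /ʒ/ → /ʒe/, /ʔ/ → /ʔe/, /ð/ → /ðe/.

ðeniaseʒeʃaʔeðe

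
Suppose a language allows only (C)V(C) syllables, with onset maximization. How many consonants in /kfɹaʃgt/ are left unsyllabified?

Syllabifying with onset maximization leaves /k/, /f/, /g/, /t/ stranded (at most one coda consonant is licensed; onsets are limited to one consonant).

4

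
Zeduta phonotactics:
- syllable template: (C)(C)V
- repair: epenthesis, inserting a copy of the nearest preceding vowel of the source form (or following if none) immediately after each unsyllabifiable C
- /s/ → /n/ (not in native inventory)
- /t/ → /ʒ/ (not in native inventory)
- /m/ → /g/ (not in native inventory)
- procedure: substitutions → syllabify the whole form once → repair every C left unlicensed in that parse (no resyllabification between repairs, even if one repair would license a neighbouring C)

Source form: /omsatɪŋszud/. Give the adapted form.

Substitution: /m/ → /g/, /s/ → /n/, /t/ → /ʒ/, giving /ognaʒɪŋnzud/.
The consonants /ŋ/, /d/ cannot be parsed into a legal (C)(C)V syllable (no codas are permitted; onsets may contain at most 2 consonants).
Epenthesis after each stranded consonant: /ŋ/ → /ŋɪ/, /d/ → /du/.

ognaʒɪŋɪnzudu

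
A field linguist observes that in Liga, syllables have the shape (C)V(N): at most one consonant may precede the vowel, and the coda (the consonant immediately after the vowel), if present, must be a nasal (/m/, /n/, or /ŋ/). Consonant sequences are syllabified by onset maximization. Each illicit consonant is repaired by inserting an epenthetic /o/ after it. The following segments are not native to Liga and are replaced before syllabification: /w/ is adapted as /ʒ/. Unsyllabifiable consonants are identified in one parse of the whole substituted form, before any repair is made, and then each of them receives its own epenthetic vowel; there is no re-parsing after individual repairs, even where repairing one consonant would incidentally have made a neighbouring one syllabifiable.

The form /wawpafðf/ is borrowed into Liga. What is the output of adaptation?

ʒaʒopafoðofo

Substitution: /w/ → /ʒ/, giving /ʒaʒpafðf/.
Under (C)V(N), the unsyllabifiable consonants are /ʒ/, /f/, /ð/, /f/ (only a nasal (/m/, /n/, or /ŋ/) is licensed in coda position; onsets are limited to one consonant).
Epenthesis after each stranded consonant: /ʒ/ → /ʒo/, /f/ → /fo/, /ð/ → /ðo/, /f/ → /fo/.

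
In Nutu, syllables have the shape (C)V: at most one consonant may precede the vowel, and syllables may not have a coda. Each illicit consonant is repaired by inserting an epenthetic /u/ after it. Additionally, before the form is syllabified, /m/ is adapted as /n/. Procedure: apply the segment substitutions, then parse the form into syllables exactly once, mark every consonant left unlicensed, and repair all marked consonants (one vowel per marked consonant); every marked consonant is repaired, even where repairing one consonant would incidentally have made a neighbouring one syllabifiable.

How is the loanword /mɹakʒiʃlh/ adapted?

Substitution: /m/ → /n/, giving /nɹakʒiʃlh/.
The consonants /n/, /k/, /ʃ/, /l/, /h/ cannot be parsed into a legal (C)V syllable (no codas are permitted; onsets are limited to one consonant).
Inserting the epenthetic vowel yields /n/ → /nu/, /k/ → /ku/, /ʃ/ → /ʃu/, /l/ → /lu/, /h/ → /hu/.

nuɹakuʒiʃuluhu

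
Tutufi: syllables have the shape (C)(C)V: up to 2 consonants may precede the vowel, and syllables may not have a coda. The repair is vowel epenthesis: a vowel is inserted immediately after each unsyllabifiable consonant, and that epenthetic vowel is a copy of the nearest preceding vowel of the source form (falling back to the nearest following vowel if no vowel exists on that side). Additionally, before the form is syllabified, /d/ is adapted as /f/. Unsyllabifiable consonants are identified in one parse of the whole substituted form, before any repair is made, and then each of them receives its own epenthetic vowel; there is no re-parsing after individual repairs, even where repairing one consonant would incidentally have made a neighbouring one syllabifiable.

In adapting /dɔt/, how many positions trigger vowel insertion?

1

After substitution the input is /fɔt/.
The unsyllabifiable consonants are /t/; each receives one epenthetic vowel.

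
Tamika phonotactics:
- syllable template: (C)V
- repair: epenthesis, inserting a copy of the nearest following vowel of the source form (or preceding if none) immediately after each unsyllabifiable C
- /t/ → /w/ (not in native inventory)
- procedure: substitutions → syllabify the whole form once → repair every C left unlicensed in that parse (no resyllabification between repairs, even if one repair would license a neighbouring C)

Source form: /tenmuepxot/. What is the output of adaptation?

Substitution: /t/ → /w/, giving /wenmuepxow/.
Syllabifying with onset maximization leaves /n/, /p/, /w/ stranded (no codas are permitted; onsets are limited to one consonant).
Epenthesis after each stranded consonant: /n/ → /nu/, /p/ → /po/, /w/ → /wo/.

wenumuepoxowo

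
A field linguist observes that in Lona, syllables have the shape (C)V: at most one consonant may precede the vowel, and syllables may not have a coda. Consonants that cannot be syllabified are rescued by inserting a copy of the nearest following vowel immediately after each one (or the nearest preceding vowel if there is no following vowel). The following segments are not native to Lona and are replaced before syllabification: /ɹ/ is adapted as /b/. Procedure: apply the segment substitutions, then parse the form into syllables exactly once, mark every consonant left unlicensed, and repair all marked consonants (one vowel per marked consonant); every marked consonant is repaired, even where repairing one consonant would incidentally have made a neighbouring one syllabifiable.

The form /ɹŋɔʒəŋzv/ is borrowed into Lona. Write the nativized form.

Substitution: /ɹ/ → /b/, giving /bŋɔʒəŋzv/.
Syllabifying with onset maximization leaves /b/, /ŋ/, /z/, /v/ stranded (no codas are permitted; onsets are limited to one consonant).
Inserting the epenthetic vowel yields /b/ → /bɔ/, /ŋ/ → /ŋə/, /z/ → /zə/, /v/ → /və/.

bɔŋɔʒəŋəzəvə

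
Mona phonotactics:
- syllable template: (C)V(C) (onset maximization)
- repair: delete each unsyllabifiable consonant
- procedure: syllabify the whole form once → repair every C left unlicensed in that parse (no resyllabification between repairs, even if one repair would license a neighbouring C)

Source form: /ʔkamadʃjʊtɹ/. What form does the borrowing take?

The consonants /ʔ/, /ʃ/, /ɹ/ cannot be parsed into a legal (C)V(C) syllable (at most one coda consonant is licensed; onsets are limited to one consonant).
Deletion applies to /ʔ/, /ʃ/, /ɹ/.

kamadjʊt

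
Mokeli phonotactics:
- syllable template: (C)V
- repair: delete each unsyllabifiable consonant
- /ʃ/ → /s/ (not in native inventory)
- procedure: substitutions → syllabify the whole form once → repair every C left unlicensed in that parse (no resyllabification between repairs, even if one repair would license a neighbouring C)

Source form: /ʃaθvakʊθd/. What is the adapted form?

Substitution: /ʃ/ → /s/, giving /saθvakʊθd/.
The consonants /θ/, /θ/, /d/ cannot be parsed into a legal (C)V syllable (no codas are permitted; onsets are limited to one consonant).
Each unlicensed consonant is deleted: /θ/, /θ/, /d/.

savakʊ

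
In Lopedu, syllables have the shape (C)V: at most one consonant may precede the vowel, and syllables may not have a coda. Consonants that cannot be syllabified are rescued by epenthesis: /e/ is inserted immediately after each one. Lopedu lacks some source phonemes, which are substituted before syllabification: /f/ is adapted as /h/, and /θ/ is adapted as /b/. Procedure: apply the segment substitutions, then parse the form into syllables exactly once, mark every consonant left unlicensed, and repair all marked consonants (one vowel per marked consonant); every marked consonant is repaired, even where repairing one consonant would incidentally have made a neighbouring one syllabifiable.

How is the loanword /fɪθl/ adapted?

Substitution: /f/ → /h/, /θ/ → /b/, giving /hɪbl/.
Syllabifying with onset maximization leaves /b/, /l/ stranded (no codas are permitted; onsets are limited to one consonant).
Each unlicensed consonant becomes the onset of a new syllable: /b/ → /be/, /l/ → /le/.

hɪbele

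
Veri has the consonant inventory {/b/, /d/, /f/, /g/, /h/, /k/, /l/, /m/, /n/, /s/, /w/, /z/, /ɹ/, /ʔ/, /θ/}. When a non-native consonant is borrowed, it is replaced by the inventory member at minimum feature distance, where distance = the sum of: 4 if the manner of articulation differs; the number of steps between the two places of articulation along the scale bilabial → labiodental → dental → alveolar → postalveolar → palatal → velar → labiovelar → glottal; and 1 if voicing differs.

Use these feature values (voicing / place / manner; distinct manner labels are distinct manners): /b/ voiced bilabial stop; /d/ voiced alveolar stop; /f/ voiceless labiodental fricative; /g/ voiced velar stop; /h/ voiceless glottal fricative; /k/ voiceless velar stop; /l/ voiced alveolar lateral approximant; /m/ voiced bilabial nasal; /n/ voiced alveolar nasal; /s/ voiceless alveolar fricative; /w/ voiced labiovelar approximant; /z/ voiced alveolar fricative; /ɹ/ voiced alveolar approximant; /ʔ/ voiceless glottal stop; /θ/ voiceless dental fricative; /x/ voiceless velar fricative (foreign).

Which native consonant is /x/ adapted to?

h

/h/ is closest: same manner (fricative), place distance 2 (velar→glottal), same voicing; total 2. Next closest is /s/ at distance 3.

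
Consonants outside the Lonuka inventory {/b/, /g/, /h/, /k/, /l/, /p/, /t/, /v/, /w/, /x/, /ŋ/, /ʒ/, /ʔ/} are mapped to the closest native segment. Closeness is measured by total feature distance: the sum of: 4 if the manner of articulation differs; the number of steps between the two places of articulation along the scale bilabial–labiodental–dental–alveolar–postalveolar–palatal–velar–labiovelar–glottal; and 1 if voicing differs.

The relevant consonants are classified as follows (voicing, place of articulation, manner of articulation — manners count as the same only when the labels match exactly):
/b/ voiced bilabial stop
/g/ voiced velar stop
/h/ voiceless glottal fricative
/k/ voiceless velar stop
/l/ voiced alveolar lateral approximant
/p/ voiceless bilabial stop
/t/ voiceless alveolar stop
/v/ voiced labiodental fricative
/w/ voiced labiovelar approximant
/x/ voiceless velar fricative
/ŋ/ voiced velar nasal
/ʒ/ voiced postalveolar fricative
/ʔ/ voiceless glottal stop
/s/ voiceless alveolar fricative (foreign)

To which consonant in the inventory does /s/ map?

ʒ

/ʒ/ is closest: same manner (fricative), place distance 1 (alveolar→postalveolar), voicing differs (+1); total 2. Next closest is /v/ at distance 3.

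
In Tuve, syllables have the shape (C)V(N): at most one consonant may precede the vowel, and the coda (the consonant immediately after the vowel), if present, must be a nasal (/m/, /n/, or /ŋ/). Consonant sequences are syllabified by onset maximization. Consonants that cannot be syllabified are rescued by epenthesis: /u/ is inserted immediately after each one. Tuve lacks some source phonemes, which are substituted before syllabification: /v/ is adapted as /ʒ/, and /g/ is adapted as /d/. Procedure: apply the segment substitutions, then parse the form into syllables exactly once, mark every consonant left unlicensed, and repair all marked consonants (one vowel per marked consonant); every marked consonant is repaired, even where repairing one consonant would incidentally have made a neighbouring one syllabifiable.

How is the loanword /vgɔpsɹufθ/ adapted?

Substitution: /v/ → /ʒ/, /g/ → /d/, giving /ʒdɔpsɹufθ/.
Under (C)V(N), the unsyllabifiable consonants are /ʒ/, /p/, /s/, /f/, /θ/ (only a nasal (/m/, /n/, or /ŋ/) is licensed in coda position; onsets are limited to one consonant).
Epenthesis after each stranded consonant: /ʒ/ → /ʒu/, /p/ → /pu/, /s/ → /su/, /f/ → /fu/, /θ/ → /θu/.

ʒudɔpusuɹufuθu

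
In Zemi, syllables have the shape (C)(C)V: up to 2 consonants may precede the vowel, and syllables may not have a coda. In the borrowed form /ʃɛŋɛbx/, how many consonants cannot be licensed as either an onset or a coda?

Under (C)(C)V, the unsyllabifiable consonants are /b/, /x/ (no codas are permitted; onsets may contain at most 2 consonants).

2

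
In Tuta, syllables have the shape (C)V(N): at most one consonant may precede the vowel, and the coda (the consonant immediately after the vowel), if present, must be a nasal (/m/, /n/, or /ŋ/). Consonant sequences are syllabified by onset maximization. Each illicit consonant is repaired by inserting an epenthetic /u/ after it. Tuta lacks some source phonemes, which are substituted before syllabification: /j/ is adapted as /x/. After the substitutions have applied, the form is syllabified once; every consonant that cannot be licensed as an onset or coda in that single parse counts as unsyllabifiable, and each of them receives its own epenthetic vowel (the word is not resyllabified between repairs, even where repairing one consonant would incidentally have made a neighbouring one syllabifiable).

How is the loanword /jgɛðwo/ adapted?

xugɛðuwo

Substitution: /j/ → /x/, giving /xgɛðwo/.
Under (C)V(N), the unsyllabifiable consonants are /x/, /ð/ (only a nasal (/m/, /n/, or /ŋ/) is licensed in coda position; onsets are limited to one consonant).
Inserting the epenthetic vowel yields /x/ → /xu/, /ð/ → /ðu/.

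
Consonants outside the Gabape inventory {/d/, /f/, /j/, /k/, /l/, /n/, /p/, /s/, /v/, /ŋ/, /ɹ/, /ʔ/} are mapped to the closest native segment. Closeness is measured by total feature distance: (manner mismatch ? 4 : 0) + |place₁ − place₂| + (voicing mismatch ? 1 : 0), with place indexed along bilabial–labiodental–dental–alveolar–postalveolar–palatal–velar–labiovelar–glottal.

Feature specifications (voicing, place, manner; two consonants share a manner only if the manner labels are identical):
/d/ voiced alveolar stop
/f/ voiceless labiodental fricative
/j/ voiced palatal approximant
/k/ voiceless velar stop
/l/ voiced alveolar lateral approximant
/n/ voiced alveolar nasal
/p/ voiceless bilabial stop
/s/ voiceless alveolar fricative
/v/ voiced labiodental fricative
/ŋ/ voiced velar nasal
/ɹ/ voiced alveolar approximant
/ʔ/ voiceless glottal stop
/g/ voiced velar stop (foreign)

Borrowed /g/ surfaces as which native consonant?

k

/k/ is closest: same manner (stop), place distance 0 (velar→velar), voicing differs (+1); total 1. Next closest is /d/ at distance 3.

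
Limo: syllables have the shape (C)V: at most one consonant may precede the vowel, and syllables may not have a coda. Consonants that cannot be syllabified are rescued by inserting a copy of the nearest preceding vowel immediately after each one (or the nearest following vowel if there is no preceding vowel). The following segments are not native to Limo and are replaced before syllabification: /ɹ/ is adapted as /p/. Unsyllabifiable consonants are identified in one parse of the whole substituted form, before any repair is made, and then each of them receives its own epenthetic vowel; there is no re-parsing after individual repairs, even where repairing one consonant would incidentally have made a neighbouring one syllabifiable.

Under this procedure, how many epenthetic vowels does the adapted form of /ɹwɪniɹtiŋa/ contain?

After substitution the input is /pwɪniptiŋa/.
The unsyllabifiable consonants are /p/, /p/; each receives one epenthetic vowel.

2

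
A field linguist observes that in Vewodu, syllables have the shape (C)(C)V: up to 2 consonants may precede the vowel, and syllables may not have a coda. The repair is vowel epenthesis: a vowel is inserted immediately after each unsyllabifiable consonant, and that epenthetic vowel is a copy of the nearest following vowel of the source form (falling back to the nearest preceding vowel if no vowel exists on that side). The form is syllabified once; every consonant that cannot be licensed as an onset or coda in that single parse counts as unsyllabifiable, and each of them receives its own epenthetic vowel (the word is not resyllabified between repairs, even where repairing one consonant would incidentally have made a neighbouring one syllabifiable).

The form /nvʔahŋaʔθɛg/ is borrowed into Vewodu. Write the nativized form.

The consonants /n/, /g/ cannot be parsed into a legal (C)(C)V syllable (no codas are permitted; onsets may contain at most 2 consonants).
Inserting the epenthetic vowel yields /n/ → /na/, /g/ → /gɛ/.

navʔahŋaʔθɛgɛ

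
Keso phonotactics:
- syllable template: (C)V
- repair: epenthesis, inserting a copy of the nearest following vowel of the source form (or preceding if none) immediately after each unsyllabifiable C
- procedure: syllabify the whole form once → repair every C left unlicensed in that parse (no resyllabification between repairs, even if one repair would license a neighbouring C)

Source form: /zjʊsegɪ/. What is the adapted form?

Syllabifying with onset maximization leaves /z/ stranded (no codas are permitted; onsets are limited to one consonant).
Epenthesis after each stranded consonant: /z/ → /zʊ/.

zʊjʊsegɪ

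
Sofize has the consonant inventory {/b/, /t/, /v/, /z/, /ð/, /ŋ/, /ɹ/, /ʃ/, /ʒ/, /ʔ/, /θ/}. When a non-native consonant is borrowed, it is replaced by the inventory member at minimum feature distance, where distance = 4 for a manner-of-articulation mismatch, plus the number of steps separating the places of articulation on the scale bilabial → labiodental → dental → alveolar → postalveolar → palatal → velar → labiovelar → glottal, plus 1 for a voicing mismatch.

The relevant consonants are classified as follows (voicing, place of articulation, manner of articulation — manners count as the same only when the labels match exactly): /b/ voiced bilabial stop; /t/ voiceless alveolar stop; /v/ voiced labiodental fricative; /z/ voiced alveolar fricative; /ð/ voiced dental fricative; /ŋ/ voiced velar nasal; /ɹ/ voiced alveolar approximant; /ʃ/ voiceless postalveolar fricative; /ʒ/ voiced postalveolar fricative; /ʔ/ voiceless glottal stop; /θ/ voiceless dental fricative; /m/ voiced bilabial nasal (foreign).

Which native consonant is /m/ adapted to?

b

/b/ is closest: manner differs (nasal→stop, +4), place distance 0 (bilabial→bilabial), same voicing; total 4. Next closest is /v/ at distance 5.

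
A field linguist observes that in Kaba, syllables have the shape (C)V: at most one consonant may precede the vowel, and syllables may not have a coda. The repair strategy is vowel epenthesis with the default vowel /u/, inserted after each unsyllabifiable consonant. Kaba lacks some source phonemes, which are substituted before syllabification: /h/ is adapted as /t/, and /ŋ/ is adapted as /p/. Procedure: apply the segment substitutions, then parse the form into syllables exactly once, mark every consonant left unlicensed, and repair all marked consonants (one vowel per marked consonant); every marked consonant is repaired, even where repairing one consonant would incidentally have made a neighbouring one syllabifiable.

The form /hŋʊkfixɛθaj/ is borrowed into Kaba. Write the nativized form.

tupʊkufixɛθaju

Substitution: /h/ → /t/, /ŋ/ → /p/, giving /tpʊkfixɛθaj/.
Syllabifying with onset maximization leaves /t/, /k/, /j/ stranded (no codas are permitted; onsets are limited to one consonant).
Each unlicensed consonant becomes the onset of a new syllable: /t/ → /tu/, /k/ → /ku/, /j/ → /ju/.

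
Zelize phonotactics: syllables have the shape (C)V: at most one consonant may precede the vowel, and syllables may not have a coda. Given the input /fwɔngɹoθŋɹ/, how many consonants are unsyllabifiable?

6

The consonants /f/, /n/, /g/, /θ/, /ŋ/, /ɹ/ cannot be parsed into a legal (C)V syllable (no codas are permitted; onsets are limited to one consonant).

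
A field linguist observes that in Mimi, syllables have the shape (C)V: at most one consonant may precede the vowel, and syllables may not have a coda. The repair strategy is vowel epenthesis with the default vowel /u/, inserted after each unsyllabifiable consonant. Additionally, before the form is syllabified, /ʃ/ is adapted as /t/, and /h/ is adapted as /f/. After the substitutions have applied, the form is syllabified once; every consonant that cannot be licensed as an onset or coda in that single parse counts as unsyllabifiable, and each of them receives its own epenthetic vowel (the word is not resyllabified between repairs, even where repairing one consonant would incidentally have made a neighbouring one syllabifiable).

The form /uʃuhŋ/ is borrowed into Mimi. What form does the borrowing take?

Substitution: /ʃ/ → /t/, /h/ → /f/, giving /utufŋ/.
The consonants /f/, /ŋ/ cannot be parsed into a legal (C)V syllable (no codas are permitted; onsets are limited to one consonant).
Epenthesis after each stranded consonant: /f/ → /fu/, /ŋ/ → /ŋu/.

utufuŋu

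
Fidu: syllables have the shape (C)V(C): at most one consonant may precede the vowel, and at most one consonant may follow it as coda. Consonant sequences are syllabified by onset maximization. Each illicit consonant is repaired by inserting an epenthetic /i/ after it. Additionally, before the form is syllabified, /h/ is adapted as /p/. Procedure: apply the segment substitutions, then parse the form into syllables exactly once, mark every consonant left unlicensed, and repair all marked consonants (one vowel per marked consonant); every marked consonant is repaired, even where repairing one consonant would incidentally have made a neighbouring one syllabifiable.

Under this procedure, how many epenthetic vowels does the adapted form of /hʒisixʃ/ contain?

2

After substitution the input is /pʒisixʃ/.
The unsyllabifiable consonants are /p/, /ʃ/; each receives one epenthetic vowel.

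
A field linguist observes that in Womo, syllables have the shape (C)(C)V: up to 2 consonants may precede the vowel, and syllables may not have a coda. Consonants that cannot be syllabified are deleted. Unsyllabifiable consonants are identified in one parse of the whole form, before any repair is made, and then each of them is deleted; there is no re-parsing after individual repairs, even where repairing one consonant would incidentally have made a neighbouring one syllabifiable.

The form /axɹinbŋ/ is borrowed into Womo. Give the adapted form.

axɹi

Under (C)(C)V, the unsyllabifiable consonants are /n/, /b/, /ŋ/ (no codas are permitted; onsets may contain at most 2 consonants).
Each unlicensed consonant is deleted: /n/, /b/, /ŋ/.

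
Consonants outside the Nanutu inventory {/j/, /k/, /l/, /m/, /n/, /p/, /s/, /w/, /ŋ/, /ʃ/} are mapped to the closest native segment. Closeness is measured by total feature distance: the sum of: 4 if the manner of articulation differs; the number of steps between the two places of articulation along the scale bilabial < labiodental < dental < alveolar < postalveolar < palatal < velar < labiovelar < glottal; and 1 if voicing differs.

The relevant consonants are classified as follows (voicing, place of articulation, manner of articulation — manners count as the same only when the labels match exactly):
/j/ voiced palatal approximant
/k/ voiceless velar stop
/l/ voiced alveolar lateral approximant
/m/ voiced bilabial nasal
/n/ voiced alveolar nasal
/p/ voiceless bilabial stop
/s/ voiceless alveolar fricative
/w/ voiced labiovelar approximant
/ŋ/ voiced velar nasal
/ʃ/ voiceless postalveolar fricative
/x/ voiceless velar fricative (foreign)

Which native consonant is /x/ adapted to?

ʃ

/ʃ/ is closest: same manner (fricative), place distance 2 (velar→postalveolar), same voicing; total 2. Next closest is /s/ at distance 3.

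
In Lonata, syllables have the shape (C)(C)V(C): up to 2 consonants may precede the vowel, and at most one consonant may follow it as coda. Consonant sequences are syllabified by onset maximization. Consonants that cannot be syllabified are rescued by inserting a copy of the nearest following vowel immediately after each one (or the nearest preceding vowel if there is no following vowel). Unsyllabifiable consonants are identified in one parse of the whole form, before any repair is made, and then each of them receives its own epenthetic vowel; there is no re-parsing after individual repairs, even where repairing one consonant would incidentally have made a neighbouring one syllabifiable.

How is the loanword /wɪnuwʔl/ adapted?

wɪnuwʔulu

Syllabifying with onset maximization leaves /ʔ/, /l/ stranded (at most one coda consonant is licensed; onsets may contain at most 2 consonants).
Epenthesis after each stranded consonant: /ʔ/ → /ʔu/, /l/ → /lu/.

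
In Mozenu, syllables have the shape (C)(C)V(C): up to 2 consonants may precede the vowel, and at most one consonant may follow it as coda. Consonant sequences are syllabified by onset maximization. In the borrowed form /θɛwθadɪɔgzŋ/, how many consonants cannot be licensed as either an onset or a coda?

2

The consonants /z/, /ŋ/ cannot be parsed into a legal (C)(C)V(C) syllable (at most one coda consonant is licensed; onsets may contain at most 2 consonants).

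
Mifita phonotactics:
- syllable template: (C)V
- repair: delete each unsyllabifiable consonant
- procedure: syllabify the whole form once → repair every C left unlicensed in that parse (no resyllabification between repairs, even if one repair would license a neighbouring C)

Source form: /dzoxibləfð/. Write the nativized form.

Syllabifying with onset maximization leaves /d/, /b/, /f/, /ð/ stranded (no codas are permitted; onsets are limited to one consonant).
Each unlicensed consonant is deleted: /d/, /b/, /f/, /ð/.

zoxilə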